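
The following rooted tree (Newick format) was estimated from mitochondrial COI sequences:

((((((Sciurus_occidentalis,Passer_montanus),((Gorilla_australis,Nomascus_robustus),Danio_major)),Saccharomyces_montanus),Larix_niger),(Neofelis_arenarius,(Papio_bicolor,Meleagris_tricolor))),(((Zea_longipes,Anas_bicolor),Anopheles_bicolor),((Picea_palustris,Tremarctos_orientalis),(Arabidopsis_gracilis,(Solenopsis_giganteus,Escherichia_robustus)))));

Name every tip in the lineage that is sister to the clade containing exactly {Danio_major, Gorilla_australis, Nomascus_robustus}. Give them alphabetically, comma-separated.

The clade containing exactly {Danio_major, Gorilla_australis, Nomascus_robustus} attaches to the tree at the node subtending ((Sciurus_occidentalis,Passer_montanus),((Gorilla_australis,Nomascus_robustus),Danio_major)).
The other lineage descending from that same node — the sister group — is (Sciurus_occidentalis,Passer_montanus); its 2 tips in alphabetical order are the answer.

Passer_montanus, Sciurus_occidentalis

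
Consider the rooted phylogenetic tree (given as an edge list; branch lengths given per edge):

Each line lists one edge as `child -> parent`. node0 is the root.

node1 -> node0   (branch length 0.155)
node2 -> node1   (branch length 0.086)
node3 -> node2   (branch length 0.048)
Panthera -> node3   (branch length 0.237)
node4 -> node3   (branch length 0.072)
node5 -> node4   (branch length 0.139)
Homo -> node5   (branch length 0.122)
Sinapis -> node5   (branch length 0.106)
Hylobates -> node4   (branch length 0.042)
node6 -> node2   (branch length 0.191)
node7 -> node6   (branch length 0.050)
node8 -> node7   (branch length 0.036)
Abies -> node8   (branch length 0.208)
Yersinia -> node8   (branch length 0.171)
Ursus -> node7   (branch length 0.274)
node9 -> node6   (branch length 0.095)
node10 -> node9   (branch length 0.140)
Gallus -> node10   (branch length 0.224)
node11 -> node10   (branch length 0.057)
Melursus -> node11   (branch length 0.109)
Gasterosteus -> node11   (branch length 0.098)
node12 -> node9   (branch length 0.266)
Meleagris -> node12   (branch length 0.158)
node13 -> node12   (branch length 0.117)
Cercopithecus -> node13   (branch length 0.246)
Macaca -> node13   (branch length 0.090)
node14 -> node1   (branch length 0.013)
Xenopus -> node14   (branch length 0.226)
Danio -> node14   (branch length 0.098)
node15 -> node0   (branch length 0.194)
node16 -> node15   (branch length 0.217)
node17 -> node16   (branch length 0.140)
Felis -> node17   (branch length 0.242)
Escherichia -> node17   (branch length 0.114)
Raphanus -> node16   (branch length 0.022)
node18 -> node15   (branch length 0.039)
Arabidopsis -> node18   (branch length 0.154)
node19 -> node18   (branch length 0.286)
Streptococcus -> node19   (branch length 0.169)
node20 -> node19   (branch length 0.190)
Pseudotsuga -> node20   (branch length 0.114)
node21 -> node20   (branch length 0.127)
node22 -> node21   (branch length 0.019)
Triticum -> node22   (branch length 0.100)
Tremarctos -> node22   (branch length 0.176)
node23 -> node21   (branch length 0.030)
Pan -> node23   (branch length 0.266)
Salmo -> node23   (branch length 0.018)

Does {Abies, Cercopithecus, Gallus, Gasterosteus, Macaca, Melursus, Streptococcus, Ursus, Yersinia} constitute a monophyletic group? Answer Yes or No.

The MRCA of the listed taxa is the root, so the smallest clade containing them is the whole tree.
That clade also contains Arabidopsis, Danio, Escherichia, Felis, Homo, Hylobates, Meleagris, Pan, Panthera, Pseudotsuga, Raphanus, Salmo, Sinapis, Tremarctos, Triticum, Xenopus, which are not in the proposed group, so the group is not monophyletic.

No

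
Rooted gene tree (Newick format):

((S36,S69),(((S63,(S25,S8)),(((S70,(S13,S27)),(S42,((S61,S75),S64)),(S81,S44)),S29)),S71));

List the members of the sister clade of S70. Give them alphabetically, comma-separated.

S13, S27

S70 attaches to the tree at the node subtending (S70,(S13,S27)).
The other lineage descending from that same node — the sister group — is (S13,S27); its 2 tips in alphabetical order are the answer.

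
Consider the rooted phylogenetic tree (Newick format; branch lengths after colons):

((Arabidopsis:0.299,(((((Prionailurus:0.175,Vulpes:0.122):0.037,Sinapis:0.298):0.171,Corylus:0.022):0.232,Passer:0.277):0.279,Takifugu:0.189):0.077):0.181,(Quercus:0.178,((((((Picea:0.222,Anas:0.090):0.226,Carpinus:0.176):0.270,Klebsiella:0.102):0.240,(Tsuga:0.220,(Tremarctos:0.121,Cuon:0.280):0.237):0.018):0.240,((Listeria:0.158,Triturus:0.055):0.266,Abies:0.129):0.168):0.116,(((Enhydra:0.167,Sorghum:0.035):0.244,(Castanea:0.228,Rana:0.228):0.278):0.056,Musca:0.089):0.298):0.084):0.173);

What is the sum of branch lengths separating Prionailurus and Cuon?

2.300

The path runs Prionailurus → … → MRCA → … → Cuon; the MRCA is the root of the tree.
Branch lengths along that path: 0.175 + 0.037 + 0.171 + 0.232 + 0.279 + 0.077 + 0.181 + 0.173 + 0.084 + 0.116 + 0.240 + 0.018 + 0.237 + 0.280 = 2.300.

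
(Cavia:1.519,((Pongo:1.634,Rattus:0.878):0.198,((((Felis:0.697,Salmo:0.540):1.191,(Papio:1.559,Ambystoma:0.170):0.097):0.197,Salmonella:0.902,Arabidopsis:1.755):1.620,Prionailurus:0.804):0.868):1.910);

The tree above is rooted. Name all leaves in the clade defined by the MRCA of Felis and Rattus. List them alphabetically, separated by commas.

Ambystoma, Arabidopsis, Felis, Papio, Pongo, Prionailurus, Rattus, Salmo, Salmonella

Tracing Felis: it sits inside (Felis,Salmo).
Tracing Rattus: it sits inside (Pongo,Rattus).
The smallest clade enclosing both is ((Pongo,Rattus),((((Felis,Salmo),(Papio,Ambystoma)),Salmonella,Arabidopsis),Prionailurus)); the answer is its 9 terminal taxa in alphabetical order.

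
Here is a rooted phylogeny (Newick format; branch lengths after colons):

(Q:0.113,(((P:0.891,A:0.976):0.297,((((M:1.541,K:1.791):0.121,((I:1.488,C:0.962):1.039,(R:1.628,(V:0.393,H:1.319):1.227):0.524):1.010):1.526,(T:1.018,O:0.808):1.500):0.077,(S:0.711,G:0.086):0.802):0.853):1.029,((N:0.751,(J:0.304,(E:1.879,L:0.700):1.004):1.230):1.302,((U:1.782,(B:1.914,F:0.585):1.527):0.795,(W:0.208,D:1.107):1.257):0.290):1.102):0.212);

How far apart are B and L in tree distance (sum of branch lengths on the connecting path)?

8.762

The path runs B → … → MRCA → … → L; the MRCA is the node subtending ((N,(J,(E,L))),((U,(B,F)),(W,D))).
Branch lengths along that path: 1.914 + 1.527 + 0.795 + 0.290 + 1.302 + 1.230 + 1.004 + 0.700 = 8.762.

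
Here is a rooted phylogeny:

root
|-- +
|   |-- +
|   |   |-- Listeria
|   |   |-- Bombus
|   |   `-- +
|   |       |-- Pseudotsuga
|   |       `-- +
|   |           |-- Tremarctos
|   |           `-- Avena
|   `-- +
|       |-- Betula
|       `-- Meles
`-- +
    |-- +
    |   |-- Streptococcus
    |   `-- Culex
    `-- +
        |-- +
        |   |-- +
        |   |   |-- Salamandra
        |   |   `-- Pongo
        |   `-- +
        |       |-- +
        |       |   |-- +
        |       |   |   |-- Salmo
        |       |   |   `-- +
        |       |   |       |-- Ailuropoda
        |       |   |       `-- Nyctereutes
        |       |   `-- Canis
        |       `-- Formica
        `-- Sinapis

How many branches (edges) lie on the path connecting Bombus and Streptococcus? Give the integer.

6

The MRCA of Bombus and Streptococcus is the root of the tree.
From Bombus up to that node: 3 branches. From Streptococcus up to the same node: 3 branches. Total: 3 + 3 = 6.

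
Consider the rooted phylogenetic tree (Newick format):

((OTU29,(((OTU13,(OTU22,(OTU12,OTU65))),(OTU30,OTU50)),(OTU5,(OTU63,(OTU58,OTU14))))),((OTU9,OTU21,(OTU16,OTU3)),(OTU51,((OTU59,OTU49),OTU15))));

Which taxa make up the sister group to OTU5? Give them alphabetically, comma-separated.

OTU14, OTU58, OTU63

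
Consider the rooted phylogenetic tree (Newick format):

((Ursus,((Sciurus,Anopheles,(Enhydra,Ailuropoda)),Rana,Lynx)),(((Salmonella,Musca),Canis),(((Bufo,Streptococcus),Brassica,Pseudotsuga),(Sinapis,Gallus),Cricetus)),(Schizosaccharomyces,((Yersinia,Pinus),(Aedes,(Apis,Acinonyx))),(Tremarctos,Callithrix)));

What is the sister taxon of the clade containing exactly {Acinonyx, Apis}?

The clade containing exactly {Acinonyx, Apis} attaches to the tree at the node subtending (Aedes,(Apis,Acinonyx)).
The other lineage descending from that same node — the sister group — is the single tip Aedes.

Aedes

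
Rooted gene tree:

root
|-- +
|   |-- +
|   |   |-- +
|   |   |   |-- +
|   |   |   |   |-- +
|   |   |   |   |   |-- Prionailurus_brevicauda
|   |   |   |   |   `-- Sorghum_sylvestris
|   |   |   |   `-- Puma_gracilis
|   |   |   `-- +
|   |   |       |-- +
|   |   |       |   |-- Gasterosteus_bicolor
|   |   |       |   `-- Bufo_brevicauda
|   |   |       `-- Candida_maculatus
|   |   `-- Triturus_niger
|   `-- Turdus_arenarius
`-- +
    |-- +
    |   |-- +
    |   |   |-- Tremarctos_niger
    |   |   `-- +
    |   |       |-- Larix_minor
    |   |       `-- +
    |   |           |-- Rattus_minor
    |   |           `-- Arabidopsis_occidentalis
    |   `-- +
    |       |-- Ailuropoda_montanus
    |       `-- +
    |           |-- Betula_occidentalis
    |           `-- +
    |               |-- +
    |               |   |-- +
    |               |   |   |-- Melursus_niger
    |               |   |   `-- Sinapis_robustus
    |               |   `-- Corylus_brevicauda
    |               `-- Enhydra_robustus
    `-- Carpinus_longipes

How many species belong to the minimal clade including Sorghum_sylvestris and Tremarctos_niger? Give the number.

The MRCA of Sorghum_sylvestris and Tremarctos_niger is the root, so the clade is the entire tree.
That clade contains 19 terminal taxa: Ailuropoda_montanus, Arabidopsis_occidentalis, Betula_occidentalis, Bufo_brevicauda, Candida_maculatus, Carpinus_longipes, Corylus_brevicauda, Enhydra_robustus, Gasterosteus_bicolor, Larix_minor, Melursus_niger, Prionailurus_brevicauda, Puma_gracilis, Rattus_minor, Sinapis_robustus, Sorghum_sylvestris, Tremarctos_niger, Triturus_niger, Turdus_arenarius.

19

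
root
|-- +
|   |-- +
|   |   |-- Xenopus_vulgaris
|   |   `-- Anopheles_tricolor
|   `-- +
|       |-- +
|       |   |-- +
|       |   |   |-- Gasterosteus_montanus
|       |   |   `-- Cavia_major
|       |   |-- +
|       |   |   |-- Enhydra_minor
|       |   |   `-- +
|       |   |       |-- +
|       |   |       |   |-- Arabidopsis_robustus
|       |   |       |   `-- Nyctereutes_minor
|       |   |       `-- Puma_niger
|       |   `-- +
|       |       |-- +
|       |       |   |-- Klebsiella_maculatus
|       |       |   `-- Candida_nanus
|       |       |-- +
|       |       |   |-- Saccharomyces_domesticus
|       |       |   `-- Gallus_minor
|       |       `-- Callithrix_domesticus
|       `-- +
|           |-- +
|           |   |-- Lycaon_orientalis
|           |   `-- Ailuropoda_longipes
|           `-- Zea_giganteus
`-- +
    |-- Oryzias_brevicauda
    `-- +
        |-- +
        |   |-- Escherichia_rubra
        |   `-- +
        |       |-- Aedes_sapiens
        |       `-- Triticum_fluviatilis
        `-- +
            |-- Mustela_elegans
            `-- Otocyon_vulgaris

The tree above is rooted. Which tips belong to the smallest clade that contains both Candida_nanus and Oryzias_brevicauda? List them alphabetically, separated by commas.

Tracing Candida_nanus: it sits inside (Klebsiella_maculatus,Candida_nanus).
Tracing Oryzias_brevicauda: it sits inside (Oryzias_brevicauda,((Escherichia_rubra,(Aedes_sapiens,Triticum_fluviatilis)),(Mustela_elegans,Otocyon_vulgaris))).
The smallest clade enclosing both is the whole tree (their MRCA is the root), so the answer is all 22 tips in alphabetical order.

Aedes_sapiens, Ailuropoda_longipes, Anopheles_tricolor, Arabidopsis_robustus, Callithrix_domesticus, Candida_nanus, Cavia_major, Enhydra_minor, Escherichia_rubra, Gallus_minor, Gasterosteus_montanus, Klebsiella_maculatus, Lycaon_orientalis, Mustela_elegans, Nyctereutes_minor, Oryzias_brevicauda, Otocyon_vulgaris, Puma_niger, Saccharomyces_domesticus, Triticum_fluviatilis, Xenopus_vulgaris, Zea_giganteus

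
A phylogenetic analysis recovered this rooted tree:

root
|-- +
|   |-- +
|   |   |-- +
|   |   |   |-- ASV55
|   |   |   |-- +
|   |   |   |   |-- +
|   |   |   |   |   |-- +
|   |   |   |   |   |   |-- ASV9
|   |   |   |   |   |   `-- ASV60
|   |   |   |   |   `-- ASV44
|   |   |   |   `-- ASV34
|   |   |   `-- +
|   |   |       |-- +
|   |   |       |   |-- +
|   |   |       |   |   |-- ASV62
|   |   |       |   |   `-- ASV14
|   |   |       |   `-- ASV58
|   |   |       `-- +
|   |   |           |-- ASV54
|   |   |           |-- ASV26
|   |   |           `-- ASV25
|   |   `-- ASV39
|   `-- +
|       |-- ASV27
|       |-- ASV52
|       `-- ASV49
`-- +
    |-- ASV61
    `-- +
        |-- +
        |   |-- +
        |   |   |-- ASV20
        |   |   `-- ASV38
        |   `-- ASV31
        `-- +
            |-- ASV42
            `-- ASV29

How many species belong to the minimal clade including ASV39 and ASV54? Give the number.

12

The MRCA of ASV39 and ASV54 is the node subtending ((ASV55,(((ASV9,ASV60),ASV44),ASV34),(((ASV62,ASV14),ASV58),(ASV54,ASV26,ASV25))),ASV39).
That clade contains 12 terminal taxa: ASV14, ASV25, ASV26, ASV34, ASV39, ASV44, ASV54, ASV55, ASV58, ASV60, ASV62, ASV9.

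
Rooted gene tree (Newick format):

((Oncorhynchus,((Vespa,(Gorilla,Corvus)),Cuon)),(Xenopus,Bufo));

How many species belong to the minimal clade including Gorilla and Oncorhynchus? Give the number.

The MRCA of Gorilla and Oncorhynchus is the node subtending (Oncorhynchus,((Vespa,(Gorilla,Corvus)),Cuon)).
That clade contains 5 terminal taxa: Corvus, Cuon, Gorilla, Oncorhynchus, Vespa.

5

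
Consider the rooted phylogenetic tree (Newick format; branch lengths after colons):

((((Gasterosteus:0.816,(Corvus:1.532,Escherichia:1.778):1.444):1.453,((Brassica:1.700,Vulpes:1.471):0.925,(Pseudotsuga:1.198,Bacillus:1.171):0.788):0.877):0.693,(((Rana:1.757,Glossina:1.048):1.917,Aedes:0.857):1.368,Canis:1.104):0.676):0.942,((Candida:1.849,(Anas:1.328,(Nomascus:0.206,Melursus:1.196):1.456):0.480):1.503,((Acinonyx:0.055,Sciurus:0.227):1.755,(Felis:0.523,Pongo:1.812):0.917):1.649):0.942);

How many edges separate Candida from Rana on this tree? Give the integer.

8

The MRCA of Candida and Rana is the root of the tree.
From Candida up to that node: 3 branches. From Rana up to the same node: 5 branches. Total: 3 + 5 = 8.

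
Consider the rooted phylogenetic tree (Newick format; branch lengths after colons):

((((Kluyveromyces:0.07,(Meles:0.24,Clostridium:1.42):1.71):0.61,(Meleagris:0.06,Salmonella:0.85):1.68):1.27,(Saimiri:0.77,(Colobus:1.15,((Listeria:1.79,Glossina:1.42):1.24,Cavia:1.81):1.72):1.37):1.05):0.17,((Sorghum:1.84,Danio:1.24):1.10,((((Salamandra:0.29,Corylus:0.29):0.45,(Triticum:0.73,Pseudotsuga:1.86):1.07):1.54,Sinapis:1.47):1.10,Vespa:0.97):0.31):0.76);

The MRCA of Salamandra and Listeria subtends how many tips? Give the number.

18

The MRCA of Salamandra and Listeria is the root, so the clade is the entire tree.
That clade contains 18 terminal taxa: Cavia, Clostridium, Colobus, Corylus, Danio, Glossina, Kluyveromyces, Listeria, Meleagris, Meles, Pseudotsuga, Saimiri, Salamandra, Salmonella, Sinapis, Sorghum, Triticum, Vespa.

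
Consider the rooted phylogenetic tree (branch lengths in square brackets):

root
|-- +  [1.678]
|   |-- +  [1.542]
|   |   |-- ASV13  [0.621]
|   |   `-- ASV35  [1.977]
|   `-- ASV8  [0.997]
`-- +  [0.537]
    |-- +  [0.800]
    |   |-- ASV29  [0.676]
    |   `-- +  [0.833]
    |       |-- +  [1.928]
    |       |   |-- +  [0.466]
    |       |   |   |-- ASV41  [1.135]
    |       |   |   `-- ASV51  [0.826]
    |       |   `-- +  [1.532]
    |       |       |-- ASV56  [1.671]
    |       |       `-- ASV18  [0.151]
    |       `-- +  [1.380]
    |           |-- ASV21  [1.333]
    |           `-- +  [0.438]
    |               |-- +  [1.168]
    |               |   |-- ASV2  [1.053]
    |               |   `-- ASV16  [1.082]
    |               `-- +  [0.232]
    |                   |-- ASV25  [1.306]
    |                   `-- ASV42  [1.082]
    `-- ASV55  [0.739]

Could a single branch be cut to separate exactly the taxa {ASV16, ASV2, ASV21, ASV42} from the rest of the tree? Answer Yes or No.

No

The MRCA of the listed taxa subtends (ASV21,((ASV2,ASV16),(ASV25,ASV42))).
That clade also contains ASV25, which is not in the proposed group, so the group is not monophyletic.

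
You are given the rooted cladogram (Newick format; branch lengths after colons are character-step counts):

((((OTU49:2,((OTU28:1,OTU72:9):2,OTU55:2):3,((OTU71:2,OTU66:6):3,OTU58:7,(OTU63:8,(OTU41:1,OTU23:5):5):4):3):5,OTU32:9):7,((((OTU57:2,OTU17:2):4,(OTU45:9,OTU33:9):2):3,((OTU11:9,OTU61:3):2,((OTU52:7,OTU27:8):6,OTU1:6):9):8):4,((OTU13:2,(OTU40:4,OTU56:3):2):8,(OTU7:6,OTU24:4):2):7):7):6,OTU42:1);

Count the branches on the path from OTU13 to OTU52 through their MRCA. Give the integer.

8

The MRCA of OTU13 and OTU52 is the node subtending ((((OTU57,OTU17),(OTU45,OTU33)),((OTU11,OTU61),((OTU52,OTU27),OTU1))),((OTU13,(OTU40,OTU56)),(OTU7,OTU24))).
From OTU13 up to that node: 3 branches. From OTU52 up to the same node: 5 branches. Total: 3 + 5 = 8.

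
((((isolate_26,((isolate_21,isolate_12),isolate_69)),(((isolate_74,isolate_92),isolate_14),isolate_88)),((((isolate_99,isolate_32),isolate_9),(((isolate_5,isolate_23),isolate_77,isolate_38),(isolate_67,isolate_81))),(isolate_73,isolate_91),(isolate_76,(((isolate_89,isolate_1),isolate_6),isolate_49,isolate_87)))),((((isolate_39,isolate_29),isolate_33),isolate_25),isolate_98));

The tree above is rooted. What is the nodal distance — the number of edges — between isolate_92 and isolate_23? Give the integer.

The MRCA of isolate_92 and isolate_23 is the node subtending (((isolate_26,((isolate_21,isolate_12),isolate_69)),(((isolate_74,isolate_92),isolate_14),isolate_88)),((((isolate_99,isolate_32),isolate_9),(((isolate_5,isolate_23),isolate_77,isolate_38),(isolate_67,isolate_81))),(isolate_73,isolate_91),(isolate_76,(((isolate_89,isolate_1),isolate_6),isolate_49,isolate_87)))).
From isolate_92 up to that node: 5 branches. From isolate_23 up to the same node: 6 branches. Total: 5 + 6 = 11.

11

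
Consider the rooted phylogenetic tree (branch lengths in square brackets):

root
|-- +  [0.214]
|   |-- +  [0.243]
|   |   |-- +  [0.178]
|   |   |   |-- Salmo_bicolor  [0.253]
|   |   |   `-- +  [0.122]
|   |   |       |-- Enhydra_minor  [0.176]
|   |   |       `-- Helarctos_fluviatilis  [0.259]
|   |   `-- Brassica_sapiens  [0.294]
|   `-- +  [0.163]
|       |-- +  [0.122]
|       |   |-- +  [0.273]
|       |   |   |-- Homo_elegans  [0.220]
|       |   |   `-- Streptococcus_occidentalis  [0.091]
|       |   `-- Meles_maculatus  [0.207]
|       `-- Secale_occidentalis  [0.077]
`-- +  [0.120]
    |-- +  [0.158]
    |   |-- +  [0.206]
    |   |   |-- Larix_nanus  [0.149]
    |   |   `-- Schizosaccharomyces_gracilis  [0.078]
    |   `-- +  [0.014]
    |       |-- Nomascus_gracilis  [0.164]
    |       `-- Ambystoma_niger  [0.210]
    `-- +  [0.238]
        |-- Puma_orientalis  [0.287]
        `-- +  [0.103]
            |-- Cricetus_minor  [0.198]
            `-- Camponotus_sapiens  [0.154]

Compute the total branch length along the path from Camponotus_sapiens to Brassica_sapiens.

The path runs Camponotus_sapiens → … → MRCA → … → Brassica_sapiens; the MRCA is the root of the tree.
Branch lengths along that path: 0.154 + 0.103 + 0.238 + 0.120 + 0.214 + 0.243 + 0.294 = 1.366.

1.366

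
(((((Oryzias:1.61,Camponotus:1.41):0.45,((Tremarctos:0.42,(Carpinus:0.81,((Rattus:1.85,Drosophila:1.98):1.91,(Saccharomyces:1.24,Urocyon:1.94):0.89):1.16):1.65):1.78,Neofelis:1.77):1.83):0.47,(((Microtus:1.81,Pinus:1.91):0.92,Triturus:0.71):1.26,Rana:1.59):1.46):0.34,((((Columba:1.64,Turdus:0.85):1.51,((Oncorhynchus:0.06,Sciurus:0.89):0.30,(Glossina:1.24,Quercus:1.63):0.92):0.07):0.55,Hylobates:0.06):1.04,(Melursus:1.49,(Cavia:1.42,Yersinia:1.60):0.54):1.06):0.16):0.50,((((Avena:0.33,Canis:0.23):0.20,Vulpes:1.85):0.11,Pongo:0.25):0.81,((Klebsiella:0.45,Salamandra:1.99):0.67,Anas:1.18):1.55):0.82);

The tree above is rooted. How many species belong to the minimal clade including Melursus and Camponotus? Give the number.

23

The MRCA of Melursus and Camponotus is the node subtending ((((Oryzias,Camponotus),((Tremarctos,(Carpinus,((Rattus,Drosophila),(Saccharomyces,Urocyon)))),Neofelis)),(((Microtus,Pinus),Triturus),Rana)),((((Columba,Turdus),((Oncorhynchus,Sciurus),(Glossina,Quercus))),Hylobates),(Melursus,(Cavia,Yersinia)))).
That clade contains 23 terminal taxa: Camponotus, Carpinus, Cavia, Columba, Drosophila, Glossina, Hylobates, Melursus, Microtus, Neofelis, Oncorhynchus, Oryzias, Pinus, Quercus, Rana, Rattus, Saccharomyces, Sciurus, Tremarctos, Triturus, Turdus, Urocyon, Yersinia.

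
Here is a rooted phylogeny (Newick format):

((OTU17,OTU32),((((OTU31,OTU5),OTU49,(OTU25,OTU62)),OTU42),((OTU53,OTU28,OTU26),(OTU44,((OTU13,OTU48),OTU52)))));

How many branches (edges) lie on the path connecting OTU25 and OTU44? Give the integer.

The MRCA of OTU25 and OTU44 is the node subtending ((((OTU31,OTU5),OTU49,(OTU25,OTU62)),OTU42),((OTU53,OTU28,OTU26),(OTU44,((OTU13,OTU48),OTU52)))).
From OTU25 up to that node: 4 branches. From OTU44 up to the same node: 3 branches. Total: 4 + 3 = 7.

7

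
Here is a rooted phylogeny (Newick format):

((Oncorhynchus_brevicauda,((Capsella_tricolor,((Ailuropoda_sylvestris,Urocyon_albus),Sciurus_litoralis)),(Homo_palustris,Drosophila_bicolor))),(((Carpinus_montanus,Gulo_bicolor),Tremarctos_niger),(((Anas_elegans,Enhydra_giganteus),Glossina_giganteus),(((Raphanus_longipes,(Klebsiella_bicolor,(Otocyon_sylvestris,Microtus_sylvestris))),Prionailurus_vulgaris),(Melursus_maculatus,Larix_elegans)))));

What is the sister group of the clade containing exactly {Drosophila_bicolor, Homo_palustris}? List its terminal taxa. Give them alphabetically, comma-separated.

The clade containing exactly {Drosophila_bicolor, Homo_palustris} attaches to the tree at the node subtending ((Capsella_tricolor,((Ailuropoda_sylvestris,Urocyon_albus),Sciurus_litoralis)),(Homo_palustris,Drosophila_bicolor)).
The other lineage descending from that same node — the sister group — is (Capsella_tricolor,((Ailuropoda_sylvestris,Urocyon_albus),Sciurus_litoralis)); its 4 tips in alphabetical order are the answer.

Ailuropoda_sylvestris, Capsella_tricolor, Sciurus_litoralis, Urocyon_albus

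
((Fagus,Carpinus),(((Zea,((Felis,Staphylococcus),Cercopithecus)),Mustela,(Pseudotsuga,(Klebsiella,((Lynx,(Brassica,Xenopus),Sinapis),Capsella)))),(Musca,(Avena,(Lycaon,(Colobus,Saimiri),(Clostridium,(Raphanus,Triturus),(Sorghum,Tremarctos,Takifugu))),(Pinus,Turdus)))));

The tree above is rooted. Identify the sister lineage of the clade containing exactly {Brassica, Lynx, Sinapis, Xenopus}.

The clade containing exactly {Brassica, Lynx, Sinapis, Xenopus} attaches to the tree at the node subtending ((Lynx,(Brassica,Xenopus),Sinapis),Capsella).
The other lineage descending from that same node — the sister group — is the single tip Capsella.

Capsella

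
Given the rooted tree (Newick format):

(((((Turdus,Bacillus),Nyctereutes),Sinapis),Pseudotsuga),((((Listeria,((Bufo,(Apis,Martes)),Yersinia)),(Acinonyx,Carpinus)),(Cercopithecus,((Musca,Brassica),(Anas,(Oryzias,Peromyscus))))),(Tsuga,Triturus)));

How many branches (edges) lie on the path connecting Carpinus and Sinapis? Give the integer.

The MRCA of Carpinus and Sinapis is the root of the tree.
From Carpinus up to that node: 5 branches. From Sinapis up to the same node: 3 branches. Total: 5 + 3 = 8.

8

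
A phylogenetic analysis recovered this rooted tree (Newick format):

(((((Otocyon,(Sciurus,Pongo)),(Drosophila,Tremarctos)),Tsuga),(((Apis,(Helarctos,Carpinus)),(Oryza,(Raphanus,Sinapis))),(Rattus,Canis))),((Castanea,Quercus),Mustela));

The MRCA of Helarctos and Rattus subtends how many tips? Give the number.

8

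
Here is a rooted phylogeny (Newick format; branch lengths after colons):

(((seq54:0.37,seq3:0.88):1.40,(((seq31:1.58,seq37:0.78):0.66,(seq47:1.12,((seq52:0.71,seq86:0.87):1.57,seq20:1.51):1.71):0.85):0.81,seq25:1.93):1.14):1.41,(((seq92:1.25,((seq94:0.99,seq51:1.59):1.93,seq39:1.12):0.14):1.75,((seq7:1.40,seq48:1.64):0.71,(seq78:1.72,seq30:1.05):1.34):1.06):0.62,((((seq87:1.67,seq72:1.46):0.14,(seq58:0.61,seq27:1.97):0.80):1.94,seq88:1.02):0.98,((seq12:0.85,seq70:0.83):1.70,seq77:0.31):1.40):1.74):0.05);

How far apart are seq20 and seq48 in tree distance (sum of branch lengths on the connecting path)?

11.51

The path runs seq20 → … → MRCA → … → seq48; the MRCA is the root of the tree.
Branch lengths along that path: 1.51 + 1.71 + 0.85 + 0.81 + 1.14 + 1.41 + 0.05 + 0.62 + 1.06 + 0.71 + 1.64 = 11.51.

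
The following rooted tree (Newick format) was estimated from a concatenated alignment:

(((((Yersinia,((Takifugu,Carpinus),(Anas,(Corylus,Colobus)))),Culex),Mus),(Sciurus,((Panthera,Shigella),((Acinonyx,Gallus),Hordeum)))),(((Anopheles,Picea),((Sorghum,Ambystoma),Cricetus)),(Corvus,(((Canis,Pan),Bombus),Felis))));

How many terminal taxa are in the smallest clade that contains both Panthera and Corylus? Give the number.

The MRCA of Panthera and Corylus is the node subtending ((((Yersinia,((Takifugu,Carpinus),(Anas,(Corylus,Colobus)))),Culex),Mus),(Sciurus,((Panthera,Shigella),((Acinonyx,Gallus),Hordeum)))).
That clade contains 14 terminal taxa: Acinonyx, Anas, Carpinus, Colobus, Corylus, Culex, Gallus, Hordeum, Mus, Panthera, Sciurus, Shigella, Takifugu, Yersinia.

14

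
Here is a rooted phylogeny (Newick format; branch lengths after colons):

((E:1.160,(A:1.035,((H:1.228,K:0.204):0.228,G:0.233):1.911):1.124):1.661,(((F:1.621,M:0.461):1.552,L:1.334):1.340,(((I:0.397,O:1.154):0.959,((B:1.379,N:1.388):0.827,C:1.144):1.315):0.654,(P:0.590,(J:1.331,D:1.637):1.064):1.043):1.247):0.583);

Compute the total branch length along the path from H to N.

The path runs H → … → MRCA → … → N; the MRCA is the root of the tree.
Branch lengths along that path: 1.228 + 0.228 + 1.911 + 1.124 + 1.661 + 0.583 + 1.247 + 0.654 + 1.315 + 0.827 + 1.388 = 12.166.

12.166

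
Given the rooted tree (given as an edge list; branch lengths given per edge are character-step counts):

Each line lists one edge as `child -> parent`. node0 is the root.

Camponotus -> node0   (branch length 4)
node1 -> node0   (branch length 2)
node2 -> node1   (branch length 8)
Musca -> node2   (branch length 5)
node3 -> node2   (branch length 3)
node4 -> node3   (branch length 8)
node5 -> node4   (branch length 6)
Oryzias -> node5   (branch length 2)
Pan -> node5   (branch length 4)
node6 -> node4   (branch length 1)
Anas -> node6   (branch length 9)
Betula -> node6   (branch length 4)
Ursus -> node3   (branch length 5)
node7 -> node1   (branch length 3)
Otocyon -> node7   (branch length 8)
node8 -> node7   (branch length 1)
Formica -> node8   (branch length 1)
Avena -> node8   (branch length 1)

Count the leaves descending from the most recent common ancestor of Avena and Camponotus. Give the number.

The MRCA of Avena and Camponotus is the root, so the clade is the entire tree.
That clade contains 10 terminal taxa: Anas, Avena, Betula, Camponotus, Formica, Musca, Oryzias, Otocyon, Pan, Ursus.

10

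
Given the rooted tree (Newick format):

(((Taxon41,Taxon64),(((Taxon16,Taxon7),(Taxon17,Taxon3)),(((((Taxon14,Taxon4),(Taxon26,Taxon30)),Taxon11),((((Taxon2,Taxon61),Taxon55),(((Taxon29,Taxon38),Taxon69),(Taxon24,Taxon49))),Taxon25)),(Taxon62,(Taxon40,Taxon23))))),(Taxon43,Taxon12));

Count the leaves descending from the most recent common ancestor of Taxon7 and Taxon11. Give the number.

21

The MRCA of Taxon7 and Taxon11 is the node subtending (((Taxon16,Taxon7),(Taxon17,Taxon3)),(((((Taxon14,Taxon4),(Taxon26,Taxon30)),Taxon11),((((Taxon2,Taxon61),Taxon55),(((Taxon29,Taxon38),Taxon69),(Taxon24,Taxon49))),Taxon25)),(Taxon62,(Taxon40,Taxon23)))).
That clade contains 21 terminal taxa: Taxon11, Taxon14, Taxon16, Taxon17, Taxon2, Taxon23, Taxon24, Taxon25, Taxon26, Taxon29, Taxon3, Taxon30, Taxon38, Taxon4, Taxon40, Taxon49, Taxon55, Taxon61, Taxon62, Taxon69, Taxon7.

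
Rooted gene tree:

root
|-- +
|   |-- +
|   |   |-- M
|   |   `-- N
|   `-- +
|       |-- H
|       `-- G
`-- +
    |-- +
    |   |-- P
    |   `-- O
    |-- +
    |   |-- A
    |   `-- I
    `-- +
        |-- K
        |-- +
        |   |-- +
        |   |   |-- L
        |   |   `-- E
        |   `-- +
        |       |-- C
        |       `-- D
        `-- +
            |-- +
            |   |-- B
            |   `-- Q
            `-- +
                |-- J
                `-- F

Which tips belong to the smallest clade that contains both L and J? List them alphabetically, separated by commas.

B, C, D, E, F, J, K, L, Q

Tracing L: it sits inside (L,E).
Tracing J: it sits inside (J,F).
The smallest clade enclosing both is (K,((L,E),(C,D)),((B,Q),(J,F))); the answer is its 9 terminal taxa in alphabetical order.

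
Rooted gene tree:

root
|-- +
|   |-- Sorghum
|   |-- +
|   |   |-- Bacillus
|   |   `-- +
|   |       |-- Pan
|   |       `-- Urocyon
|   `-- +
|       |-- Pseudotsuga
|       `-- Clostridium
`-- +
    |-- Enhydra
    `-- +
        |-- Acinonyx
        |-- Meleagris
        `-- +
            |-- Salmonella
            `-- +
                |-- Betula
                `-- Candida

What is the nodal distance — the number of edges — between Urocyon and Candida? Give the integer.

The MRCA of Urocyon and Candida is the root of the tree.
From Urocyon up to that node: 4 branches. From Candida up to the same node: 5 branches. Total: 4 + 5 = 9.

9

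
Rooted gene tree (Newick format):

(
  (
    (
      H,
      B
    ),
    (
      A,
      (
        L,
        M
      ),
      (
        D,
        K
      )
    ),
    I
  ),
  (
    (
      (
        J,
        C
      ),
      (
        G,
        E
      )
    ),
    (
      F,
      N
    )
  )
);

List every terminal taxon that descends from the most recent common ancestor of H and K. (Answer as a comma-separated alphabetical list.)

Tracing H: it sits inside (H,B).
Tracing K: it sits inside (D,K).
The smallest clade enclosing both is ((H,B),(A,(L,M),(D,K)),I); the answer is its 8 terminal taxa in alphabetical order.

A, B, D, H, I, K, L, M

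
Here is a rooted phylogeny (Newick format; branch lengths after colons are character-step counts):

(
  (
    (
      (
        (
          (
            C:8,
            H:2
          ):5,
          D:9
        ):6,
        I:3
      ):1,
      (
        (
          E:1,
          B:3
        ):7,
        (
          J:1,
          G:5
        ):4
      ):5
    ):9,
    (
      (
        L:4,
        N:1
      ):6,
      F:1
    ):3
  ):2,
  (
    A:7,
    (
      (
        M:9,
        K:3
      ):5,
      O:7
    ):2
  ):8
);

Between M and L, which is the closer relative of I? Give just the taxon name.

L

The MRCA of I and L subtends (((((C,H),D),I),((E,B),(J,G))),((L,N),F)) (11 taxa).
The MRCA of I and M is the root, subtending the entire tree (15 taxa).
The first is nested inside the second, so I shares a more recent common ancestor with L.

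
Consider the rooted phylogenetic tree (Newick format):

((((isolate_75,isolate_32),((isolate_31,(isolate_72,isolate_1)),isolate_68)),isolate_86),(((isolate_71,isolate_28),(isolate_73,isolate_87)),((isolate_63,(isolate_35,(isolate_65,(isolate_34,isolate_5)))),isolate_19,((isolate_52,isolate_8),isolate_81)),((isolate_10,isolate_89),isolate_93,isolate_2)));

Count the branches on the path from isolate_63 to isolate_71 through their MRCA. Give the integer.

6

The MRCA of isolate_63 and isolate_71 is the node subtending (((isolate_71,isolate_28),(isolate_73,isolate_87)),((isolate_63,(isolate_35,(isolate_65,(isolate_34,isolate_5)))),isolate_19,((isolate_52,isolate_8),isolate_81)),((isolate_10,isolate_89),isolate_93,isolate_2)).
From isolate_63 up to that node: 3 branches. From isolate_71 up to the same node: 3 branches. Total: 3 + 3 = 6.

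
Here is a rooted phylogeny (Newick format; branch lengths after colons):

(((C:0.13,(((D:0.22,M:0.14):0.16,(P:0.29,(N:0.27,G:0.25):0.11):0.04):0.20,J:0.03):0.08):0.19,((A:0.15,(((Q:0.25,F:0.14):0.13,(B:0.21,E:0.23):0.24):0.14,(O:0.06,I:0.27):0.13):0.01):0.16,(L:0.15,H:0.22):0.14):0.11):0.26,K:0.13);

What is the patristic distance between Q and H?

The path runs Q → … → MRCA → … → H; the MRCA is the node subtending ((A,(((Q,F),(B,E)),(O,I))),(L,H)).
Branch lengths along that path: 0.25 + 0.13 + 0.14 + 0.01 + 0.16 + 0.14 + 0.22 = 1.05.

1.05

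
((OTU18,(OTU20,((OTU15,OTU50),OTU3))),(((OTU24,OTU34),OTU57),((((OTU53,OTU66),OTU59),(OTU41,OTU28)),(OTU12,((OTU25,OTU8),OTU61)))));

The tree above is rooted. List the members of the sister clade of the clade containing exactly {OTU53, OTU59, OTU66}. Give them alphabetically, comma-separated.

The clade containing exactly {OTU53, OTU59, OTU66} attaches to the tree at the node subtending (((OTU53,OTU66),OTU59),(OTU41,OTU28)).
The other lineage descending from that same node — the sister group — is (OTU41,OTU28); its 2 tips in alphabetical order are the answer.

OTU28, OTU41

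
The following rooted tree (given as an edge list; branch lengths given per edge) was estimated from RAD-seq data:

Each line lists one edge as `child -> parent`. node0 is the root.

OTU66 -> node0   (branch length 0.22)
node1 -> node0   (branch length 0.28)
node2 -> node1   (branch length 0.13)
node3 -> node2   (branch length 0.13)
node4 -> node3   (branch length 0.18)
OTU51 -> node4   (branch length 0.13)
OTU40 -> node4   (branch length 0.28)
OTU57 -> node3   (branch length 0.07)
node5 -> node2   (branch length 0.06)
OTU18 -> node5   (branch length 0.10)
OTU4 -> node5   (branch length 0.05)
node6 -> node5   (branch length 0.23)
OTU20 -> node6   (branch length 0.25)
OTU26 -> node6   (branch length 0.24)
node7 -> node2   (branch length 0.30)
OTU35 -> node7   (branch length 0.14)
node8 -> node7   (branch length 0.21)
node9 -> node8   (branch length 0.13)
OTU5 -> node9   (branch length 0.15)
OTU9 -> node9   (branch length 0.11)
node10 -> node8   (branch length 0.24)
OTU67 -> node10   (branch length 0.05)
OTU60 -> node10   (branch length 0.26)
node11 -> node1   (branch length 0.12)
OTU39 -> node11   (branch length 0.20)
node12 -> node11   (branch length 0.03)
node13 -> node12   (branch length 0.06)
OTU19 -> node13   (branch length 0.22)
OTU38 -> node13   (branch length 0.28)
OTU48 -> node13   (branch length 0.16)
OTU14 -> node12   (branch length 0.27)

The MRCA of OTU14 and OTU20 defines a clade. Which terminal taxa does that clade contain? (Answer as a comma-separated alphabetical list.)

OTU14, OTU18, OTU19, OTU20, OTU26, OTU35, OTU38, OTU39, OTU4, OTU40, OTU48, OTU5, OTU51, OTU57, OTU60, OTU67, OTU9

Tracing OTU14: it sits inside ((OTU19,OTU38,OTU48),OTU14).
Tracing OTU20: it sits inside (OTU20,OTU26).
The smallest clade enclosing both is ((((OTU51,OTU40),OTU57),(OTU18,OTU4,(OTU20,OTU26)),(OTU35,((OTU5,OTU9),(OTU67,OTU60)))),(OTU39,((OTU19,OTU38,OTU48),OTU14))); the answer is its 17 terminal taxa in alphabetical order.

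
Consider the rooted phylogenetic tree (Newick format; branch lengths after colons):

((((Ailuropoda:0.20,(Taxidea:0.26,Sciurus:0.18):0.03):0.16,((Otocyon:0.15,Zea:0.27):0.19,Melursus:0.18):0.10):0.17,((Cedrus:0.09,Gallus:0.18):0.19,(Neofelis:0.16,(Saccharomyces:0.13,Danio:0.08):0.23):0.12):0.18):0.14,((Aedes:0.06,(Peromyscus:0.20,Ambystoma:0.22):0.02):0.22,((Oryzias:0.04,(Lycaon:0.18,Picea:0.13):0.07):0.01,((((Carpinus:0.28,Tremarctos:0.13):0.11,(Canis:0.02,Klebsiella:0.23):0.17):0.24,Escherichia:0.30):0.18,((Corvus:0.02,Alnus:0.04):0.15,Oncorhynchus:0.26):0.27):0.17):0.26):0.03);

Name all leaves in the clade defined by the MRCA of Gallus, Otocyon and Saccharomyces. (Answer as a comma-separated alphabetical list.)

Tracing Gallus: it sits inside (Cedrus,Gallus).
Tracing Otocyon: it sits inside (Otocyon,Zea).
Tracing Saccharomyces: it sits inside (Saccharomyces,Danio).
The smallest clade enclosing all 3 is (((Ailuropoda,(Taxidea,Sciurus)),((Otocyon,Zea),Melursus)),((Cedrus,Gallus),(Neofelis,(Saccharomyces,Danio)))); the answer is its 11 terminal taxa in alphabetical order.

Ailuropoda, Cedrus, Danio, Gallus, Melursus, Neofelis, Otocyon, Saccharomyces, Sciurus, Taxidea, Zea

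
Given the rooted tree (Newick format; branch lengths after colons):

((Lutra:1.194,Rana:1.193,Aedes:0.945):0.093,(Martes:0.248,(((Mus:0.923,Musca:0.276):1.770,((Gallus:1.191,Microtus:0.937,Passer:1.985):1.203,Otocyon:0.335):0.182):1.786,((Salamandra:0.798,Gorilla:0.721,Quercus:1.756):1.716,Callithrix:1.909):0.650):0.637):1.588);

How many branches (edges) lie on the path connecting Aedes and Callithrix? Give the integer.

The MRCA of Aedes and Callithrix is the root of the tree.
From Aedes up to that node: 2 branches. From Callithrix up to the same node: 4 branches. Total: 2 + 4 = 6.

6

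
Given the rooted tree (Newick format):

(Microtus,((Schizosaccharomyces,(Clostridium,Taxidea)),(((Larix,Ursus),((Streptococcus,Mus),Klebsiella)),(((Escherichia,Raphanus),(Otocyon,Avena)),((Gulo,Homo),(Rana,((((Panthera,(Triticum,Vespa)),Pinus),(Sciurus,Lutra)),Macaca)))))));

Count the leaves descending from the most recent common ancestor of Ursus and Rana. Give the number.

19

The MRCA of Ursus and Rana is the node subtending (((Larix,Ursus),((Streptococcus,Mus),Klebsiella)),(((Escherichia,Raphanus),(Otocyon,Avena)),((Gulo,Homo),(Rana,((((Panthera,(Triticum,Vespa)),Pinus),(Sciurus,Lutra)),Macaca))))).
That clade contains 19 terminal taxa: Avena, Escherichia, Gulo, Homo, Klebsiella, Larix, Lutra, Macaca, Mus, Otocyon, Panthera, Pinus, Rana, Raphanus, Sciurus, Streptococcus, Triticum, Ursus, Vespa.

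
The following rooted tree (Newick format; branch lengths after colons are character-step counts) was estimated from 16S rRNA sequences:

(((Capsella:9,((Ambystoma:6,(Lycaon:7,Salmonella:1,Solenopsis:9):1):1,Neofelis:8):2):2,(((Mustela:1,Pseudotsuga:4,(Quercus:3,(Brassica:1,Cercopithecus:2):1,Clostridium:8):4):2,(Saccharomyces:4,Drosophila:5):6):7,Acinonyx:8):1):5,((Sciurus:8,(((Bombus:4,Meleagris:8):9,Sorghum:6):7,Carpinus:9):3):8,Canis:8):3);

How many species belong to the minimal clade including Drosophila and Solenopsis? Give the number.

The MRCA of Drosophila and Solenopsis is the node subtending ((Capsella,((Ambystoma,(Lycaon,Salmonella,Solenopsis)),Neofelis)),(((Mustela,Pseudotsuga,(Quercus,(Brassica,Cercopithecus),Clostridium)),(Saccharomyces,Drosophila)),Acinonyx)).
That clade contains 15 terminal taxa: Acinonyx, Ambystoma, Brassica, Capsella, Cercopithecus, Clostridium, Drosophila, Lycaon, Mustela, Neofelis, Pseudotsuga, Quercus, Saccharomyces, Salmonella, Solenopsis.

15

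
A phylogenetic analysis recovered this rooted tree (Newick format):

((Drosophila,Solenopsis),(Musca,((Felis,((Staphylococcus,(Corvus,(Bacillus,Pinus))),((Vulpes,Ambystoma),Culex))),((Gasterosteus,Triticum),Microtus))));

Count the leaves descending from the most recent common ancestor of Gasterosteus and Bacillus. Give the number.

The MRCA of Gasterosteus and Bacillus is the node subtending ((Felis,((Staphylococcus,(Corvus,(Bacillus,Pinus))),((Vulpes,Ambystoma),Culex))),((Gasterosteus,Triticum),Microtus)).
That clade contains 11 terminal taxa: Ambystoma, Bacillus, Corvus, Culex, Felis, Gasterosteus, Microtus, Pinus, Staphylococcus, Triticum, Vulpes.

11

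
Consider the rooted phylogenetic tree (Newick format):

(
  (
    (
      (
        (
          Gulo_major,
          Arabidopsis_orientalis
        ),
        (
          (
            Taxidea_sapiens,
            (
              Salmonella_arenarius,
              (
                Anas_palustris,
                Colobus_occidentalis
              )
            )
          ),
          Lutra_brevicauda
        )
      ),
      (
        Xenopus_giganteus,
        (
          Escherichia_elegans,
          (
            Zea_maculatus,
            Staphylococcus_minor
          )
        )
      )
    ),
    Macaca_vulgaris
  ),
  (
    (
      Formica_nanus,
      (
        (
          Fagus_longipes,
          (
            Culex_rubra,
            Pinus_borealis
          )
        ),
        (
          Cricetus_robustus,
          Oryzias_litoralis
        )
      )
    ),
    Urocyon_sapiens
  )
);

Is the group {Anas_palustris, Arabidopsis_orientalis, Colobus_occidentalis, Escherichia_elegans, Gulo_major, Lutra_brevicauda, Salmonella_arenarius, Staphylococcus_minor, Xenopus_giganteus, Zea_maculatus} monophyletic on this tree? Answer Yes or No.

No

The MRCA of the listed taxa subtends (((Gulo_major,Arabidopsis_orientalis),((Taxidea_sapiens,(Salmonella_arenarius,(Anas_palustris,Colobus_occidentalis))),Lutra_brevicauda)),(Xenopus_giganteus,(Escherichia_elegans,(Zea_maculatus,Staphylococcus_minor)))).
That clade also contains Taxidea_sapiens, which is not in the proposed group, so the group is not monophyletic.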